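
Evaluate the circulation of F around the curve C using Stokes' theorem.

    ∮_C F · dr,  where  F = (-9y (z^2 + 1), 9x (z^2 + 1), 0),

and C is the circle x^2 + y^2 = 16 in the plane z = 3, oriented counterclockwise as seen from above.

Let S be the flat disk x^2 + y^2 ≤ 16 in the plane z = 3, with upward unit normal n̂ = ẑ. By Stokes' theorem,

    ∮_C F · dr = ∬_S (∇ × F) · n̂ dS = ∬_D (curl F)_z dA,

where D is the disk x^2 + y^2 ≤ 16.

Compute the curl of F = (-9y (z^2 + 1), 9x (z^2 + 1), 0):
    (∇ × F)_x = ∂F_z/∂y - ∂F_y/∂z = -18x z,
    (∇ × F)_y = ∂F_x/∂z - ∂F_z/∂x = -18y z,
    (∇ × F)_z = ∂F_y/∂x - ∂F_x/∂y = 18z^2 + 18.

On z = 3, (curl F)_z = 180.

Convert to polar (x = r cos θ, y = r sin θ, dA = r dr dθ); the integrand becomes 180, so

    ∬_D (curl F)_z dA = ∫_0^{2π} ∫_0^{4} (180) · r dr dθ.

Inner (r from 0 to 4): 1440.
Outer (θ from 0 to 2π): 2880π.

Therefore ∮_C F · dr = 2880π.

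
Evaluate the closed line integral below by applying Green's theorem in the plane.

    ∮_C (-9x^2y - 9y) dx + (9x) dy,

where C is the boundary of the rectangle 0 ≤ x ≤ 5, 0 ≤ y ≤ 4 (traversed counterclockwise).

Green's theorem converts the closed line integral into a double integral over the enclosed region D:

    ∮_C P dx + Q dy = ∬_D (∂Q/∂x - ∂P/∂y) dA.

Here P = -9x^2y - 9y, Q = 9x, so

    ∂Q/∂x = 9,    ∂P/∂y = -9x^2 - 9,
    ∂Q/∂x - ∂P/∂y = 9x^2 + 18.

D is the region 0 ≤ x ≤ 5, 0 ≤ y ≤ 4. Evaluating the double integral:

    ∬_D (9x^2 + 18) dA = ∫_0^{5} ∫_0^{4} (9x^2 + 18) dy dx.

Inner (y from 0 to 4): 36x^2 + 72.
Outer (x from 0 to 5): 1860.

Therefore ∮_C P dx + Q dy = 1860.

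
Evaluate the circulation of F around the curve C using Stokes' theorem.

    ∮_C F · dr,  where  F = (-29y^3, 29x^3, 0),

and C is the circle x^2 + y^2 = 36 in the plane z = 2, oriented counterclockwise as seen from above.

Let S be the flat disk x^2 + y^2 ≤ 36 in the plane z = 2, with upward unit normal n̂ = ẑ. By Stokes' theorem,

    ∮_C F · dr = ∬_S (∇ × F) · n̂ dS = ∬_D (curl F)_z dA,

where D is the disk x^2 + y^2 ≤ 36.

Compute the curl of F = (-29y^3, 29x^3, 0):
    (∇ × F)_x = ∂F_z/∂y - ∂F_y/∂z = 0,
    (∇ × F)_y = ∂F_x/∂z - ∂F_z/∂x = 0,
    (∇ × F)_z = ∂F_y/∂x - ∂F_x/∂y = 87x^2 + 87y^2.

On z = 2, (curl F)_z = 87x^2 + 87y^2.

Convert to polar (x = r cos θ, y = r sin θ, dA = r dr dθ); the integrand becomes 87r^2, so

    ∬_D (curl F)_z dA = ∫_0^{2π} ∫_0^{6} (87r^2) · r dr dθ.

Inner (r from 0 to 6): 28188.
Outer (θ from 0 to 2π): 56376π.

Therefore ∮_C F · dr = 56376π.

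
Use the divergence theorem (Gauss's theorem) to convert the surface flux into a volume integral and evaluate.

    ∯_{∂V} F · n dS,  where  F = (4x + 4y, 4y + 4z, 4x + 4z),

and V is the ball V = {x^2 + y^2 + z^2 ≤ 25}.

By the divergence theorem,

    ∯_{∂V} F · n dS = ∭_V (∇ · F) dV.

Compute the divergence:
    ∇ · F = ∂F_x/∂x + ∂F_y/∂y + ∂F_z/∂z = 4 + 4 + 4 = 12.

In spherical coordinates, x = ρ sin(φ) cos(θ), y = ρ sin(φ) sin(θ), z = ρ cos(φ), dV = ρ^2 sin(φ) dρ dφ dθ, with 0 ≤ ρ ≤ 5, 0 ≤ φ ≤ π, 0 ≤ θ ≤ 2π.

The integrand, after substitution and multiplying by the volume element, becomes (12) · ρ^2 sin(φ), so

    ∭_V (∇·F) dV = ∫_0^{2π} ∫_0^{π} ∫_0^{5} (12) · ρ^2 sin(φ) dρ dφ dθ.

Inner (ρ from 0 to 5): 500sin(φ).
Middle (φ from 0 to π): 1000.
Outer (θ from 0 to 2π): 2000π.

Therefore ∯_{∂V} F · n dS = 2000π.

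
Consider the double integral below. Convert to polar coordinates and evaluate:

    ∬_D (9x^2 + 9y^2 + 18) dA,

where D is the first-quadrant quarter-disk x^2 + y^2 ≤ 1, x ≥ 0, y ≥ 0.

The region D is 0 ≤ r ≤ 1, 0 ≤ θ ≤ π/2 in polar coordinates, where x = r cos(θ), y = r sin(θ), and dA = r dr dθ.

Under the substitution, the integrand becomes 9r^2 + 18, so

    ∬_D (9x^2 + 9y^2 + 18) dA = ∫_{0}^{π/2} ∫_{0}^{1} (9r^2 + 18) · r dr dθ.

Inner integral (in r): ∫_{0}^{1} (9r^2 + 18) · r dr = 45/4.

Outer integral (in θ): ∫_{0}^{π/2} (45/4) dθ = 45π/8.

Therefore ∬_D (9x^2 + 9y^2 + 18) dA = 45π/8.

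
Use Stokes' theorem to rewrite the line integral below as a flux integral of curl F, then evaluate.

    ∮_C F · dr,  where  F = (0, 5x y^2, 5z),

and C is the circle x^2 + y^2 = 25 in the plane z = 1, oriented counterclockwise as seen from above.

Let S be the flat disk x^2 + y^2 ≤ 25 in the plane z = 1, with upward unit normal n̂ = ẑ. By Stokes' theorem,

    ∮_C F · dr = ∬_S (∇ × F) · n̂ dS = ∬_D (curl F)_z dA,

where D is the disk x^2 + y^2 ≤ 25.

Compute the curl of F = (0, 5x y^2, 5z):
    (∇ × F)_x = ∂F_z/∂y - ∂F_y/∂z = 0,
    (∇ × F)_y = ∂F_x/∂z - ∂F_z/∂x = 0,
    (∇ × F)_z = ∂F_y/∂x - ∂F_x/∂y = 5y^2.

On z = 1, (curl F)_z = 5y^2.

Convert to polar (x = r cos θ, y = r sin θ, dA = r dr dθ); the integrand becomes 5r^2sin(θ)^2, so

    ∬_D (curl F)_z dA = ∫_0^{2π} ∫_0^{5} (5r^2sin(θ)^2) · r dr dθ.

Inner (r from 0 to 5): 3125sin(θ)^2/4.
Outer (θ from 0 to 2π): 3125π/4.

Therefore ∮_C F · dr = 3125π/4.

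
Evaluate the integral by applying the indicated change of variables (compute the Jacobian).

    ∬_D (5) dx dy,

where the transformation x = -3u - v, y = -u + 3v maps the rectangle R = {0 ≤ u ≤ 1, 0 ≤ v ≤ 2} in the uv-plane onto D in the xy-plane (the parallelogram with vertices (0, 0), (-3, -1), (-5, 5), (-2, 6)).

Compute the Jacobian determinant of (x, y) with respect to (u, v):

    ∂(x,y)/∂(u,v) = | -3  -1 | = (-3)(3) - (-1)(-1) = -10.
                   | -1  3 |

Its absolute value is |J| = 10 (the area scaling factor).

Substituting x = -3u - v, y = -u + 3v into the integrand,

    5 → 5,

so the integral becomes

    ∬_R (5) · |J| du dv = ∫_0^1 ∫_0^2 (50) dv du.

Inner (v): 100.
Outer (u): 100.

Therefore ∬_D (5) dx dy = 100.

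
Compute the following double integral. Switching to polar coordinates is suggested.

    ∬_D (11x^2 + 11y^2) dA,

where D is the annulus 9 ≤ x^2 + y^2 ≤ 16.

The region D is 3 ≤ r ≤ 4, 0 ≤ θ ≤ 2π in polar coordinates, where x = r cos(θ), y = r sin(θ), and dA = r dr dθ.

Under the substitution, the integrand becomes 11r^2, so

    ∬_D (11x^2 + 11y^2) dA = ∫_{0}^{2π} ∫_{3}^{4} (11r^2) · r dr dθ.

Inner integral (in r): ∫_{3}^{4} (11r^2) · r dr = 1925/4.

Outer integral (in θ): ∫_{0}^{2π} (1925/4) dθ = 1925π/2.

Therefore ∬_D (11x^2 + 11y^2) dA = 1925π/2.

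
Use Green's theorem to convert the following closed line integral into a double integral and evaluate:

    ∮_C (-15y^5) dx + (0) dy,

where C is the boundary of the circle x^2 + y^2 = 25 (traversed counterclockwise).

Green's theorem converts the closed line integral into a double integral over the enclosed region D:

    ∮_C P dx + Q dy = ∬_D (∂Q/∂x - ∂P/∂y) dA.

Here P = -15y^5, Q = 0, so

    ∂Q/∂x = 0,    ∂P/∂y = -75y^4,
    ∂Q/∂x - ∂P/∂y = 75y^4.

D is the region x^2 + y^2 ≤ 25. Evaluating the double integral:

In polar coordinates (x = r cos θ, y = r sin θ, dA = r dr dθ) the integrand becomes 75r^4sin(θ)^4, so

    ∬_D (75y^4) dA = ∫_0^{2π} ∫_0^{5} (75r^4sin(θ)^4) · r dr dθ.

Inner (r from 0 to 5): 390625sin(θ)^4/2.
Outer (θ from 0 to 2π): 1171875π/8.

Therefore ∮_C P dx + Q dy = 1171875π/8.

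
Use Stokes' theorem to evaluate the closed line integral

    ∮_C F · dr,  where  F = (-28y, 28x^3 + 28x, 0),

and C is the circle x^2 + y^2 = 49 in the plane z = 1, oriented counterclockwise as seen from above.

Let S be the flat disk x^2 + y^2 ≤ 49 in the plane z = 1, with upward unit normal n̂ = ẑ. By Stokes' theorem,

    ∮_C F · dr = ∬_S (∇ × F) · n̂ dS = ∬_D (curl F)_z dA,

where D is the disk x^2 + y^2 ≤ 49.

Compute the curl of F = (-28y, 28x^3 + 28x, 0):
    (∇ × F)_x = ∂F_z/∂y - ∂F_y/∂z = 0,
    (∇ × F)_y = ∂F_x/∂z - ∂F_z/∂x = 0,
    (∇ × F)_z = ∂F_y/∂x - ∂F_x/∂y = 84x^2 + 56.

On z = 1, (curl F)_z = 84x^2 + 56.

Convert to polar (x = r cos θ, y = r sin θ, dA = r dr dθ); the integrand becomes 84r^2cos(θ)^2 + 56, so

    ∬_D (curl F)_z dA = ∫_0^{2π} ∫_0^{7} (84r^2cos(θ)^2 + 56) · r dr dθ.

Inner (r from 0 to 7): 50421cos(θ)^2 + 1372.
Outer (θ from 0 to 2π): 53165π.

Therefore ∮_C F · dr = 53165π.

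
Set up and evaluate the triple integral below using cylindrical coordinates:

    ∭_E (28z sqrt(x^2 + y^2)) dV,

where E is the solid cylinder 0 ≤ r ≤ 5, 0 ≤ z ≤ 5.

In cylindrical coordinates, x = r cos(θ), y = r sin(θ), z = z, and dV = r dr dθ dz.

The integrand becomes 28r z, so

    ∭_E (28z sqrt(x^2 + y^2)) dV = ∫_{0}^{2π} ∫_{0}^{5} ∫_{0}^{5} (28r z) · r dz dr dθ.

Inner (z): 350r^2.
Middle (r from 0 to 5): 43750/3.
Outer (θ): 87500π/3.

Therefore the triple integral equals 87500π/3.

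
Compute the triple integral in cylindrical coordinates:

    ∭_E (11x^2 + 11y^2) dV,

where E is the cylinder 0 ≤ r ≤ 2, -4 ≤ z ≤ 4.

In cylindrical coordinates, x = r cos(θ), y = r sin(θ), z = z, and dV = r dr dθ dz.

The integrand becomes 11r^2, so

    ∭_E (11x^2 + 11y^2) dV = ∫_{0}^{2π} ∫_{0}^{2} ∫_{-4}^{4} (11r^2) · r dz dr dθ.

Inner (z): 88r^3.
Middle (r from 0 to 2): 352.
Outer (θ): 704π.

Therefore the triple integral equals 704π.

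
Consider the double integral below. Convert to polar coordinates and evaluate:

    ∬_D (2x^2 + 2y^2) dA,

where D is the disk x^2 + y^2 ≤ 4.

The region D is 0 ≤ r ≤ 2, 0 ≤ θ ≤ 2π in polar coordinates, where x = r cos(θ), y = r sin(θ), and dA = r dr dθ.

Under the substitution, the integrand becomes 2r^2, so

    ∬_D (2x^2 + 2y^2) dA = ∫_{0}^{2π} ∫_{0}^{2} (2r^2) · r dr dθ.

Inner integral (in r): ∫_{0}^{2} (2r^2) · r dr = 8.

Outer integral (in θ): ∫_{0}^{2π} (8) dθ = 16π.

Therefore ∬_D (2x^2 + 2y^2) dA = 16π.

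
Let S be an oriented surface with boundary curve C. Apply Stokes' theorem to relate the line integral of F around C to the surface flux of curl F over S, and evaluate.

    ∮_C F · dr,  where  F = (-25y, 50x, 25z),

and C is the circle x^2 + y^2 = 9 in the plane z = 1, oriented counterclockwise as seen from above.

Let S be the flat disk x^2 + y^2 ≤ 9 in the plane z = 1, with upward unit normal n̂ = ẑ. By Stokes' theorem,

    ∮_C F · dr = ∬_S (∇ × F) · n̂ dS = ∬_D (curl F)_z dA,

where D is the disk x^2 + y^2 ≤ 9.

Compute the curl of F = (-25y, 50x, 25z):
    (∇ × F)_x = ∂F_z/∂y - ∂F_y/∂z = 0,
    (∇ × F)_y = ∂F_x/∂z - ∂F_z/∂x = 0,
    (∇ × F)_z = ∂F_y/∂x - ∂F_x/∂y = 75.

On z = 1, (curl F)_z = 75.

Convert to polar (x = r cos θ, y = r sin θ, dA = r dr dθ); the integrand becomes 75, so

    ∬_D (curl F)_z dA = ∫_0^{2π} ∫_0^{3} (75) · r dr dθ.

Inner (r from 0 to 3): 675/2.
Outer (θ from 0 to 2π): 675π.

Therefore ∮_C F · dr = 675π.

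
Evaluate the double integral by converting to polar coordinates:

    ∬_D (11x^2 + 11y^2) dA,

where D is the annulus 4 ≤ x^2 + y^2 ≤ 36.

The region D is 2 ≤ r ≤ 6, 0 ≤ θ ≤ 2π in polar coordinates, where x = r cos(θ), y = r sin(θ), and dA = r dr dθ.

Under the substitution, the integrand becomes 11r^2, so

    ∬_D (11x^2 + 11y^2) dA = ∫_{0}^{2π} ∫_{2}^{6} (11r^2) · r dr dθ.

Inner integral (in r): ∫_{2}^{6} (11r^2) · r dr = 3520.

Outer integral (in θ): ∫_{0}^{2π} (3520) dθ = 7040π.

Therefore ∬_D (11x^2 + 11y^2) dA = 7040π.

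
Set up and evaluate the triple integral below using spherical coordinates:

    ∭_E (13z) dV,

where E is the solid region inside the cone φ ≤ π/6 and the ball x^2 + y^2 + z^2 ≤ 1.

In spherical coordinates, x = ρ sin(φ) cos(θ), y = ρ sin(φ) sin(θ), z = ρ cos(φ), and dV = ρ^2 sin(φ) dρ dφ dθ.

The integrand becomes 13ρ cos(φ), so

    ∭_E (13z) dV = ∫_{0}^{2π} ∫_{0}^{π/6} ∫_{0}^{1} (13ρ cos(φ)) · ρ^2 sin(φ) dρ dφ dθ.

Inner (ρ): 13sin(2φ)/8.
Middle (φ): 13/32.
Outer (θ): 13π/16.

Therefore the triple integral equals 13π/16.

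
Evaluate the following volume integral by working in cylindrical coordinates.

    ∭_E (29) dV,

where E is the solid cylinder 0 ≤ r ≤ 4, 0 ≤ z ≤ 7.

In cylindrical coordinates, x = r cos(θ), y = r sin(θ), z = z, and dV = r dr dθ dz.

The integrand becomes 29, so

    ∭_E (29) dV = ∫_{0}^{2π} ∫_{0}^{4} ∫_{0}^{7} (29) · r dz dr dθ.

Inner (z): 203r.
Middle (r from 0 to 4): 1624.
Outer (θ): 3248π.

Therefore the triple integral equals 3248π.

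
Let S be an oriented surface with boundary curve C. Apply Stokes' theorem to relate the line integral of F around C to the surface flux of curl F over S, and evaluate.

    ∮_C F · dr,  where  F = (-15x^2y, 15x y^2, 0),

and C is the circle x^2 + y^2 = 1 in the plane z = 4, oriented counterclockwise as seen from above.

Let S be the flat disk x^2 + y^2 ≤ 1 in the plane z = 4, with upward unit normal n̂ = ẑ. By Stokes' theorem,

    ∮_C F · dr = ∬_S (∇ × F) · n̂ dS = ∬_D (curl F)_z dA,

where D is the disk x^2 + y^2 ≤ 1.

Compute the curl of F = (-15x^2y, 15x y^2, 0):
    (∇ × F)_x = ∂F_z/∂y - ∂F_y/∂z = 0,
    (∇ × F)_y = ∂F_x/∂z - ∂F_z/∂x = 0,
    (∇ × F)_z = ∂F_y/∂x - ∂F_x/∂y = 15x^2 + 15y^2.

On z = 4, (curl F)_z = 15x^2 + 15y^2.

Convert to polar (x = r cos θ, y = r sin θ, dA = r dr dθ); the integrand becomes 15r^2, so

    ∬_D (curl F)_z dA = ∫_0^{2π} ∫_0^{1} (15r^2) · r dr dθ.

Inner (r from 0 to 1): 15/4.
Outer (θ from 0 to 2π): 15π/2.

Therefore ∮_C F · dr = 15π/2.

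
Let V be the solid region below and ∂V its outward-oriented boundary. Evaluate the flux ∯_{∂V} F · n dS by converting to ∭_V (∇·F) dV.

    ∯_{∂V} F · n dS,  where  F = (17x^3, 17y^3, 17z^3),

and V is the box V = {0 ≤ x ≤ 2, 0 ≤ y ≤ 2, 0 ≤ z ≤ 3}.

By the divergence theorem,

    ∯_{∂V} F · n dS = ∭_V (∇ · F) dV.

Compute the divergence:
    ∇ · F = ∂F_x/∂x + ∂F_y/∂y + ∂F_z/∂z = 51x^2 + 51y^2 + 51z^2.

V is a rectangular box, so dV = dx dy dz with 0 ≤ x ≤ 2, 0 ≤ y ≤ 2, 0 ≤ z ≤ 3.

Integrate (51x^2 + 51y^2 + 51z^2) over V as an iterated integral:

    ∭_V (∇·F) dV = ∫_0^{2} ∫_0^{2} ∫_0^{3} (51x^2 + 51y^2 + 51z^2) dz dy dx.

Inner (z from 0 to 3): 153x^2 + 153y^2 + 459.
Middle (y from 0 to 2): 306x^2 + 1326.
Outer (x from 0 to 2): 3468.

Therefore ∯_{∂V} F · n dS = 3468.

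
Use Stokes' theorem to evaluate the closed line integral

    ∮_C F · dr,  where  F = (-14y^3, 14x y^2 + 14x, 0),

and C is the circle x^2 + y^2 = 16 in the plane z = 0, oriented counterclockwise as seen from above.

Let S be the flat disk x^2 + y^2 ≤ 16 in the plane z = 0, with upward unit normal n̂ = ẑ. By Stokes' theorem,

    ∮_C F · dr = ∬_S (∇ × F) · n̂ dS = ∬_D (curl F)_z dA,

where D is the disk x^2 + y^2 ≤ 16.

Compute the curl of F = (-14y^3, 14x y^2 + 14x, 0):
    (∇ × F)_x = ∂F_z/∂y - ∂F_y/∂z = 0,
    (∇ × F)_y = ∂F_x/∂z - ∂F_z/∂x = 0,
    (∇ × F)_z = ∂F_y/∂x - ∂F_x/∂y = 56y^2 + 14.

On z = 0, (curl F)_z = 56y^2 + 14.

Convert to polar (x = r cos θ, y = r sin θ, dA = r dr dθ); the integrand becomes 56r^2sin(θ)^2 + 14, so

    ∬_D (curl F)_z dA = ∫_0^{2π} ∫_0^{4} (56r^2sin(θ)^2 + 14) · r dr dθ.

Inner (r from 0 to 4): 3584sin(θ)^2 + 112.
Outer (θ from 0 to 2π): 3808π.

Therefore ∮_C F · dr = 3808π.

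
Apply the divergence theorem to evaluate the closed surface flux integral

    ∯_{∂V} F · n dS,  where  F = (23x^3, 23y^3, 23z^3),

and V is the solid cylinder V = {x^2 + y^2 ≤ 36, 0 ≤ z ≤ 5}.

By the divergence theorem,

    ∯_{∂V} F · n dS = ∭_V (∇ · F) dV.

Compute the divergence:
    ∇ · F = ∂F_x/∂x + ∂F_y/∂y + ∂F_z/∂z = 69x^2 + 69y^2 + 69z^2.

In cylindrical coordinates, x = r cos(θ), y = r sin(θ), z = z, dV = r dr dθ dz, with 0 ≤ r ≤ 6, 0 ≤ θ ≤ 2π, 0 ≤ z ≤ 5.

The integrand, after substitution and multiplying by the volume element, becomes (69r^2 + 69z^2) · r, so

    ∭_V (∇·F) dV = ∫_0^{2π} ∫_0^{6} ∫_0^{5} (69r^2 + 69z^2) · r dz dr dθ.

Inner (z from 0 to 5): 345r^3 + 2875r.
Middle (r from 0 to 6): 163530.
Outer (θ from 0 to 2π): 327060π.

Therefore ∯_{∂V} F · n dS = 327060π.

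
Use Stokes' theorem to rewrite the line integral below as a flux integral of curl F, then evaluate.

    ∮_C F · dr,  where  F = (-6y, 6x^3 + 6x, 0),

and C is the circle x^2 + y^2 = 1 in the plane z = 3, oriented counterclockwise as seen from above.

Let S be the flat disk x^2 + y^2 ≤ 1 in the plane z = 3, with upward unit normal n̂ = ẑ. By Stokes' theorem,

    ∮_C F · dr = ∬_S (∇ × F) · n̂ dS = ∬_D (curl F)_z dA,

where D is the disk x^2 + y^2 ≤ 1.

Compute the curl of F = (-6y, 6x^3 + 6x, 0):
    (∇ × F)_x = ∂F_z/∂y - ∂F_y/∂z = 0,
    (∇ × F)_y = ∂F_x/∂z - ∂F_z/∂x = 0,
    (∇ × F)_z = ∂F_y/∂x - ∂F_x/∂y = 18x^2 + 12.

On z = 3, (curl F)_z = 18x^2 + 12.

Convert to polar (x = r cos θ, y = r sin θ, dA = r dr dθ); the integrand becomes 18r^2cos(θ)^2 + 12, so

    ∬_D (curl F)_z dA = ∫_0^{2π} ∫_0^{1} (18r^2cos(θ)^2 + 12) · r dr dθ.

Inner (r from 0 to 1): 9cos(θ)^2/2 + 6.
Outer (θ from 0 to 2π): 33π/2.

Therefore ∮_C F · dr = 33π/2.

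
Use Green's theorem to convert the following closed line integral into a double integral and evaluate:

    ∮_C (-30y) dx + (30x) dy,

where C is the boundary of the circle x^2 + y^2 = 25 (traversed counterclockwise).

Green's theorem converts the closed line integral into a double integral over the enclosed region D:

    ∮_C P dx + Q dy = ∬_D (∂Q/∂x - ∂P/∂y) dA.

Here P = -30y, Q = 30x, so

    ∂Q/∂x = 30,    ∂P/∂y = -30,
    ∂Q/∂x - ∂P/∂y = 60.

D is the region x^2 + y^2 ≤ 25. Evaluating the double integral:

In polar coordinates (x = r cos θ, y = r sin θ, dA = r dr dθ) the integrand becomes 60, so

    ∬_D (60) dA = ∫_0^{2π} ∫_0^{5} (60) · r dr dθ.

Inner (r from 0 to 5): 750.
Outer (θ from 0 to 2π): 1500π.

Therefore ∮_C P dx + Q dy = 1500π.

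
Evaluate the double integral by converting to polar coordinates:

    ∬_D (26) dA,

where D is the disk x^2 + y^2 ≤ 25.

The region D is 0 ≤ r ≤ 5, 0 ≤ θ ≤ 2π in polar coordinates, where x = r cos(θ), y = r sin(θ), and dA = r dr dθ.

Under the substitution, the integrand becomes 26, so

    ∬_D (26) dA = ∫_{0}^{2π} ∫_{0}^{5} (26) · r dr dθ.

Inner integral (in r): ∫_{0}^{5} (26) · r dr = 325.

Outer integral (in θ): ∫_{0}^{2π} (325) dθ = 650π.

Therefore ∬_D (26) dA = 650π.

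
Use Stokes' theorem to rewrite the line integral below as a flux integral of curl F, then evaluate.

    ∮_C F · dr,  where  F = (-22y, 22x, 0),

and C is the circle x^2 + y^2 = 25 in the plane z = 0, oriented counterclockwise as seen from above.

Let S be the flat disk x^2 + y^2 ≤ 25 in the plane z = 0, with upward unit normal n̂ = ẑ. By Stokes' theorem,

    ∮_C F · dr = ∬_S (∇ × F) · n̂ dS = ∬_D (curl F)_z dA,

where D is the disk x^2 + y^2 ≤ 25.

Compute the curl of F = (-22y, 22x, 0):
    (∇ × F)_x = ∂F_z/∂y - ∂F_y/∂z = 0,
    (∇ × F)_y = ∂F_x/∂z - ∂F_z/∂x = 0,
    (∇ × F)_z = ∂F_y/∂x - ∂F_x/∂y = 44.

On z = 0, (curl F)_z = 44.

Convert to polar (x = r cos θ, y = r sin θ, dA = r dr dθ); the integrand becomes 44, so

    ∬_D (curl F)_z dA = ∫_0^{2π} ∫_0^{5} (44) · r dr dθ.

Inner (r from 0 to 5): 550.
Outer (θ from 0 to 2π): 1100π.

Therefore ∮_C F · dr = 1100π.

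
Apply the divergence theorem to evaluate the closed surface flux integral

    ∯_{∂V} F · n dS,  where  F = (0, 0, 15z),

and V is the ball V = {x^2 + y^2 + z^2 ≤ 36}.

By the divergence theorem,

    ∯_{∂V} F · n dS = ∭_V (∇ · F) dV.

Compute the divergence:
    ∇ · F = ∂F_x/∂x + ∂F_y/∂y + ∂F_z/∂z = 0 + 0 + 15 = 15.

In spherical coordinates, x = ρ sin(φ) cos(θ), y = ρ sin(φ) sin(θ), z = ρ cos(φ), dV = ρ^2 sin(φ) dρ dφ dθ, with 0 ≤ ρ ≤ 6, 0 ≤ φ ≤ π, 0 ≤ θ ≤ 2π.

The integrand, after substitution and multiplying by the volume element, becomes (15) · ρ^2 sin(φ), so

    ∭_V (∇·F) dV = ∫_0^{2π} ∫_0^{π} ∫_0^{6} (15) · ρ^2 sin(φ) dρ dφ dθ.

Inner (ρ from 0 to 6): 1080sin(φ).
Middle (φ from 0 to π): 2160.
Outer (θ from 0 to 2π): 4320π.

Therefore ∯_{∂V} F · n dS = 4320π.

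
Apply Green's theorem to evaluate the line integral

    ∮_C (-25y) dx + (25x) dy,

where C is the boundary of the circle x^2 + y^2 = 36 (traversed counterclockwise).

Green's theorem converts the closed line integral into a double integral over the enclosed region D:

    ∮_C P dx + Q dy = ∬_D (∂Q/∂x - ∂P/∂y) dA.

Here P = -25y, Q = 25x, so

    ∂Q/∂x = 25,    ∂P/∂y = -25,
    ∂Q/∂x - ∂P/∂y = 50.

D is the region x^2 + y^2 ≤ 36. Evaluating the double integral:

In polar coordinates (x = r cos θ, y = r sin θ, dA = r dr dθ) the integrand becomes 50, so

    ∬_D (50) dA = ∫_0^{2π} ∫_0^{6} (50) · r dr dθ.

Inner (r from 0 to 6): 900.
Outer (θ from 0 to 2π): 1800π.

Therefore ∮_C P dx + Q dy = 1800π.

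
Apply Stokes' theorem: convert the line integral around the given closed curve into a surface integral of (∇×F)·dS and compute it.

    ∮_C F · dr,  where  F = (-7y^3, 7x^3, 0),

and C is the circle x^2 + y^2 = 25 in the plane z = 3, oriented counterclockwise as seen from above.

Let S be the flat disk x^2 + y^2 ≤ 25 in the plane z = 3, with upward unit normal n̂ = ẑ. By Stokes' theorem,

    ∮_C F · dr = ∬_S (∇ × F) · n̂ dS = ∬_D (curl F)_z dA,

where D is the disk x^2 + y^2 ≤ 25.

Compute the curl of F = (-7y^3, 7x^3, 0):
    (∇ × F)_x = ∂F_z/∂y - ∂F_y/∂z = 0,
    (∇ × F)_y = ∂F_x/∂z - ∂F_z/∂x = 0,
    (∇ × F)_z = ∂F_y/∂x - ∂F_x/∂y = 21x^2 + 21y^2.

On z = 3, (curl F)_z = 21x^2 + 21y^2.

Convert to polar (x = r cos θ, y = r sin θ, dA = r dr dθ); the integrand becomes 21r^2, so

    ∬_D (curl F)_z dA = ∫_0^{2π} ∫_0^{5} (21r^2) · r dr dθ.

Inner (r from 0 to 5): 13125/4.
Outer (θ from 0 to 2π): 13125π/2.

Therefore ∮_C F · dr = 13125π/2.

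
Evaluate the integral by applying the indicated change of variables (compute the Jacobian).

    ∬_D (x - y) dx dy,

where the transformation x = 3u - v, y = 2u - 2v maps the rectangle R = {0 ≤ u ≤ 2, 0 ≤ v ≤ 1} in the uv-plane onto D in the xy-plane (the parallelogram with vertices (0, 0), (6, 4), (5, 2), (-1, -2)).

Compute the Jacobian determinant of (x, y) with respect to (u, v):

    ∂(x,y)/∂(u,v) = | 3  -1 | = (3)(-2) - (-1)(2) = -4.
                   | 2  -2 |

Its absolute value is |J| = 4 (the area scaling factor).

Substituting x = 3u - v, y = 2u - 2v into the integrand,

    x - y → u + v,

so the integral becomes

    ∬_R (u + v) · |J| du dv = ∫_0^2 ∫_0^1 (4u + 4v) dv du.

Inner (v): 4u + 2.
Outer (u): 12.

Therefore ∬_D (x - y) dx dy = 12.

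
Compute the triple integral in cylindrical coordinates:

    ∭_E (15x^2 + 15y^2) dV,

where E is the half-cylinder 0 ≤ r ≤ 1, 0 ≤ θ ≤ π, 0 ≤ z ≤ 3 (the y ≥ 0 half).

In cylindrical coordinates, x = r cos(θ), y = r sin(θ), z = z, and dV = r dr dθ dz.

The integrand becomes 15r^2, so

    ∭_E (15x^2 + 15y^2) dV = ∫_{0}^{π} ∫_{0}^{1} ∫_{0}^{3} (15r^2) · r dz dr dθ.

Inner (z): 45r^3.
Middle (r from 0 to 1): 45/4.
Outer (θ): 45π/4.

Therefore the triple integral equals 45π/4.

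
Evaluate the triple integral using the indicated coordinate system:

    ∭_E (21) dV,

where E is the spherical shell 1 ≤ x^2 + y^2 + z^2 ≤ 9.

In spherical coordinates, x = ρ sin(φ) cos(θ), y = ρ sin(φ) sin(θ), z = ρ cos(φ), and dV = ρ^2 sin(φ) dρ dφ dθ.

The integrand becomes 21, so

    ∭_E (21) dV = ∫_{0}^{2π} ∫_{0}^{π} ∫_{1}^{3} (21) · ρ^2 sin(φ) dρ dφ dθ.

Inner (ρ): 182sin(φ).
Middle (φ): 364.
Outer (θ): 728π.

Therefore the triple integral equals 728π.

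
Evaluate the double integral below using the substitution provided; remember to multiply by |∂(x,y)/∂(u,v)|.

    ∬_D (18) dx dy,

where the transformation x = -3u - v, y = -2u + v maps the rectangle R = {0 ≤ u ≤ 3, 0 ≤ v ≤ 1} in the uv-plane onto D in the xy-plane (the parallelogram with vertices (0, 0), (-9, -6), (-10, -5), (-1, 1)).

Compute the Jacobian determinant of (x, y) with respect to (u, v):

    ∂(x,y)/∂(u,v) = | -3  -1 | = (-3)(1) - (-1)(-2) = -5.
                   | -2  1 |

Its absolute value is |J| = 5 (the area scaling factor).

Substituting x = -3u - v, y = -2u + v into the integrand,

    18 → 18,

so the integral becomes

    ∬_R (18) · |J| du dv = ∫_0^3 ∫_0^1 (90) dv du.

Inner (v): 90.
Outer (u): 270.

Therefore ∬_D (18) dx dy = 270.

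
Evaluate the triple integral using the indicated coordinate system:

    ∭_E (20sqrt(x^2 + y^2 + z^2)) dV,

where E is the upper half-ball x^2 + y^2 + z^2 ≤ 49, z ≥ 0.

In spherical coordinates, x = ρ sin(φ) cos(θ), y = ρ sin(φ) sin(θ), z = ρ cos(φ), and dV = ρ^2 sin(φ) dρ dφ dθ.

The integrand becomes 20ρ, so

    ∭_E (20sqrt(x^2 + y^2 + z^2)) dV = ∫_{0}^{2π} ∫_{0}^{π/2} ∫_{0}^{7} (20ρ) · ρ^2 sin(φ) dρ dφ dθ.

Inner (ρ): 12005sin(φ).
Middle (φ): 12005.
Outer (θ): 24010π.

Therefore the triple integral equals 24010π.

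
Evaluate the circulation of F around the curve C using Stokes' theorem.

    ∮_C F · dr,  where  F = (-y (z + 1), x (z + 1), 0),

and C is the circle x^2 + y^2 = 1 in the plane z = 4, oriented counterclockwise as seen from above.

Let S be the flat disk x^2 + y^2 ≤ 1 in the plane z = 4, with upward unit normal n̂ = ẑ. By Stokes' theorem,

    ∮_C F · dr = ∬_S (∇ × F) · n̂ dS = ∬_D (curl F)_z dA,

where D is the disk x^2 + y^2 ≤ 1.

Compute the curl of F = (-y (z + 1), x (z + 1), 0):
    (∇ × F)_x = ∂F_z/∂y - ∂F_y/∂z = -x,
    (∇ × F)_y = ∂F_x/∂z - ∂F_z/∂x = -y,
    (∇ × F)_z = ∂F_y/∂x - ∂F_x/∂y = 2z + 2.

On z = 4, (curl F)_z = 10.

Convert to polar (x = r cos θ, y = r sin θ, dA = r dr dθ); the integrand becomes 10, so

    ∬_D (curl F)_z dA = ∫_0^{2π} ∫_0^{1} (10) · r dr dθ.

Inner (r from 0 to 1): 5.
Outer (θ from 0 to 2π): 10π.

Therefore ∮_C F · dr = 10π.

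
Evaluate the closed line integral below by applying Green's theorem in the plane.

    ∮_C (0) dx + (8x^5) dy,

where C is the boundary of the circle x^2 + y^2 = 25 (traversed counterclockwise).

Green's theorem converts the closed line integral into a double integral over the enclosed region D:

    ∮_C P dx + Q dy = ∬_D (∂Q/∂x - ∂P/∂y) dA.

Here P = 0, Q = 8x^5, so

    ∂Q/∂x = 40x^4,    ∂P/∂y = 0,
    ∂Q/∂x - ∂P/∂y = 40x^4.

D is the region x^2 + y^2 ≤ 25. Evaluating the double integral:

In polar coordinates (x = r cos θ, y = r sin θ, dA = r dr dθ) the integrand becomes 40r^4cos(θ)^4, so

    ∬_D (40x^4) dA = ∫_0^{2π} ∫_0^{5} (40r^4cos(θ)^4) · r dr dθ.

Inner (r from 0 to 5): 312500cos(θ)^4/3.
Outer (θ from 0 to 2π): 78125π.

Therefore ∮_C P dx + Q dy = 78125π.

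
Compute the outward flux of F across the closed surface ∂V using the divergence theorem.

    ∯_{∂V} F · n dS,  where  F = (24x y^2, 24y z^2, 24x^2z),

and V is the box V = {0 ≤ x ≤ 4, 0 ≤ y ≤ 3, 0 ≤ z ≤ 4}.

By the divergence theorem,

    ∯_{∂V} F · n dS = ∭_V (∇ · F) dV.

Compute the divergence:
    ∇ · F = ∂F_x/∂x + ∂F_y/∂y + ∂F_z/∂z = 24y^2 + 24z^2 + 24x^2 = 24x^2 + 24y^2 + 24z^2.

V is a rectangular box, so dV = dx dy dz with 0 ≤ x ≤ 4, 0 ≤ y ≤ 3, 0 ≤ z ≤ 4.

Integrate (24x^2 + 24y^2 + 24z^2) over V as an iterated integral:

    ∭_V (∇·F) dV = ∫_0^{4} ∫_0^{3} ∫_0^{4} (24x^2 + 24y^2 + 24z^2) dz dy dx.

Inner (z from 0 to 4): 96x^2 + 96y^2 + 512.
Middle (y from 0 to 3): 288x^2 + 2400.
Outer (x from 0 to 4): 15744.

Therefore ∯_{∂V} F · n dS = 15744.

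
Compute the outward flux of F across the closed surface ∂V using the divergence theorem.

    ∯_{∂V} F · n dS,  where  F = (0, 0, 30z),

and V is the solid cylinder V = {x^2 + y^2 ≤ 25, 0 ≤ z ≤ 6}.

By the divergence theorem,

    ∯_{∂V} F · n dS = ∭_V (∇ · F) dV.

Compute the divergence:
    ∇ · F = ∂F_x/∂x + ∂F_y/∂y + ∂F_z/∂z = 0 + 0 + 30 = 30.

In cylindrical coordinates, x = r cos(θ), y = r sin(θ), z = z, dV = r dr dθ dz, with 0 ≤ r ≤ 5, 0 ≤ θ ≤ 2π, 0 ≤ z ≤ 6.

The integrand, after substitution and multiplying by the volume element, becomes (30) · r, so

    ∭_V (∇·F) dV = ∫_0^{2π} ∫_0^{5} ∫_0^{6} (30) · r dz dr dθ.

Inner (z from 0 to 6): 180r.
Middle (r from 0 to 5): 2250.
Outer (θ from 0 to 2π): 4500π.

Therefore ∯_{∂V} F · n dS = 4500π.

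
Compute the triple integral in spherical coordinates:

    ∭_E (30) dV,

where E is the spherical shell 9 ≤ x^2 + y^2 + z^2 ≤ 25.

In spherical coordinates, x = ρ sin(φ) cos(θ), y = ρ sin(φ) sin(θ), z = ρ cos(φ), and dV = ρ^2 sin(φ) dρ dφ dθ.

The integrand becomes 30, so

    ∭_E (30) dV = ∫_{0}^{2π} ∫_{0}^{π} ∫_{3}^{5} (30) · ρ^2 sin(φ) dρ dφ dθ.

Inner (ρ): 980sin(φ).
Middle (φ): 1960.
Outer (θ): 3920π.

Therefore the triple integral equals 3920π.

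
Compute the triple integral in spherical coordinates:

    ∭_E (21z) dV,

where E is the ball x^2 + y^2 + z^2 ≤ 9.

In spherical coordinates, x = ρ sin(φ) cos(θ), y = ρ sin(φ) sin(θ), z = ρ cos(φ), and dV = ρ^2 sin(φ) dρ dφ dθ.

The integrand becomes 21ρ cos(φ), so

    ∭_E (21z) dV = ∫_{0}^{2π} ∫_{0}^{π} ∫_{0}^{3} (21ρ cos(φ)) · ρ^2 sin(φ) dρ dφ dθ.

Inner (ρ): 1701sin(2φ)/8.
Middle (φ): 0.
Outer (θ): 0.

Therefore the triple integral equals 0.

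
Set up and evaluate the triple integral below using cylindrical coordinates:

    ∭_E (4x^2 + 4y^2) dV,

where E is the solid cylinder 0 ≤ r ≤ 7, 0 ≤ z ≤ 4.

In cylindrical coordinates, x = r cos(θ), y = r sin(θ), z = z, and dV = r dr dθ dz.

The integrand becomes 4r^2, so

    ∭_E (4x^2 + 4y^2) dV = ∫_{0}^{2π} ∫_{0}^{7} ∫_{0}^{4} (4r^2) · r dz dr dθ.

Inner (z): 16r^3.
Middle (r from 0 to 7): 9604.
Outer (θ): 19208π.

Therefore the triple integral equals 19208π.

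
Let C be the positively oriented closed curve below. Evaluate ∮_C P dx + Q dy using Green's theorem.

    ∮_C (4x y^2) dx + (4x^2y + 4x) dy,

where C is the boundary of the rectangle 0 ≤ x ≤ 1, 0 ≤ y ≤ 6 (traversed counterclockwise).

Green's theorem converts the closed line integral into a double integral over the enclosed region D:

    ∮_C P dx + Q dy = ∬_D (∂Q/∂x - ∂P/∂y) dA.

Here P = 4x y^2, Q = 4x^2y + 4x, so

    ∂Q/∂x = 8x y + 4,    ∂P/∂y = 8x y,
    ∂Q/∂x - ∂P/∂y = 4.

D is the region 0 ≤ x ≤ 1, 0 ≤ y ≤ 6. Evaluating the double integral:

    ∬_D (4) dA = ∫_0^{1} ∫_0^{6} (4) dy dx.

Inner (y from 0 to 6): 24.
Outer (x from 0 to 1): 24.

Therefore ∮_C P dx + Q dy = 24.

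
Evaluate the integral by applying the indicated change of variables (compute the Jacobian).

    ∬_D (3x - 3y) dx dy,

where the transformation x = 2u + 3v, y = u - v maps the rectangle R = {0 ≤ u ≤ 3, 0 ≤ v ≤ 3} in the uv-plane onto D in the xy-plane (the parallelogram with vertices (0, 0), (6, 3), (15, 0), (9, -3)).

Compute the Jacobian determinant of (x, y) with respect to (u, v):

    ∂(x,y)/∂(u,v) = | 2  3 | = (2)(-1) - (3)(1) = -5.
                   | 1  -1 |

Its absolute value is |J| = 5 (the area scaling factor).

Substituting x = 2u + 3v, y = u - v into the integrand,

    3x - 3y → 3u + 12v,

so the integral becomes

    ∬_R (3u + 12v) · |J| du dv = ∫_0^3 ∫_0^3 (15u + 60v) dv du.

Inner (v): 45u + 270.
Outer (u): 2025/2.

Therefore ∬_D (3x - 3y) dx dy = 2025/2.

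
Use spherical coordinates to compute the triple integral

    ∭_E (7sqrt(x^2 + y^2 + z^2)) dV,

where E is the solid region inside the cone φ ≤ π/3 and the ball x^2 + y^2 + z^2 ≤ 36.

In spherical coordinates, x = ρ sin(φ) cos(θ), y = ρ sin(φ) sin(θ), z = ρ cos(φ), and dV = ρ^2 sin(φ) dρ dφ dθ.

The integrand becomes 7ρ, so

    ∭_E (7sqrt(x^2 + y^2 + z^2)) dV = ∫_{0}^{2π} ∫_{0}^{π/3} ∫_{0}^{6} (7ρ) · ρ^2 sin(φ) dρ dφ dθ.

Inner (ρ): 2268sin(φ).
Middle (φ): 1134.
Outer (θ): 2268π.

Therefore the triple integral equals 2268π.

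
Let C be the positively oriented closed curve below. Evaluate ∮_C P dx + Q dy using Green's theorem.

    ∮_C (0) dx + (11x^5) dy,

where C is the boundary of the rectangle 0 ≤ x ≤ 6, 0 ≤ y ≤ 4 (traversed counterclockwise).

Green's theorem converts the closed line integral into a double integral over the enclosed region D:

    ∮_C P dx + Q dy = ∬_D (∂Q/∂x - ∂P/∂y) dA.

Here P = 0, Q = 11x^5, so

    ∂Q/∂x = 55x^4,    ∂P/∂y = 0,
    ∂Q/∂x - ∂P/∂y = 55x^4.

D is the region 0 ≤ x ≤ 6, 0 ≤ y ≤ 4. Evaluating the double integral:

    ∬_D (55x^4) dA = ∫_0^{6} ∫_0^{4} (55x^4) dy dx.

Inner (y from 0 to 4): 220x^4.
Outer (x from 0 to 6): 342144.

Therefore ∮_C P dx + Q dy = 342144.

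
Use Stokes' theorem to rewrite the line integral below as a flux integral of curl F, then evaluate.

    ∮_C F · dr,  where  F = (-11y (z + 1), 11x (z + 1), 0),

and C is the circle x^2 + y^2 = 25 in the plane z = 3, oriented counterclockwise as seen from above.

Let S be the flat disk x^2 + y^2 ≤ 25 in the plane z = 3, with upward unit normal n̂ = ẑ. By Stokes' theorem,

    ∮_C F · dr = ∬_S (∇ × F) · n̂ dS = ∬_D (curl F)_z dA,

where D is the disk x^2 + y^2 ≤ 25.

Compute the curl of F = (-11y (z + 1), 11x (z + 1), 0):
    (∇ × F)_x = ∂F_z/∂y - ∂F_y/∂z = -11x,
    (∇ × F)_y = ∂F_x/∂z - ∂F_z/∂x = -11y,
    (∇ × F)_z = ∂F_y/∂x - ∂F_x/∂y = 22z + 22.

On z = 3, (curl F)_z = 88.

Convert to polar (x = r cos θ, y = r sin θ, dA = r dr dθ); the integrand becomes 88, so

    ∬_D (curl F)_z dA = ∫_0^{2π} ∫_0^{5} (88) · r dr dθ.

Inner (r from 0 to 5): 1100.
Outer (θ from 0 to 2π): 2200π.

Therefore ∮_C F · dr = 2200π.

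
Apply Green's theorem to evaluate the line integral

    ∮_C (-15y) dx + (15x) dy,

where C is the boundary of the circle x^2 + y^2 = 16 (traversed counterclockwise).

Green's theorem converts the closed line integral into a double integral over the enclosed region D:

    ∮_C P dx + Q dy = ∬_D (∂Q/∂x - ∂P/∂y) dA.

Here P = -15y, Q = 15x, so

    ∂Q/∂x = 15,    ∂P/∂y = -15,
    ∂Q/∂x - ∂P/∂y = 30.

D is the region x^2 + y^2 ≤ 16. Evaluating the double integral:

In polar coordinates (x = r cos θ, y = r sin θ, dA = r dr dθ) the integrand becomes 30, so

    ∬_D (30) dA = ∫_0^{2π} ∫_0^{4} (30) · r dr dθ.

Inner (r from 0 to 4): 240.
Outer (θ from 0 to 2π): 480π.

Therefore ∮_C P dx + Q dy = 480π.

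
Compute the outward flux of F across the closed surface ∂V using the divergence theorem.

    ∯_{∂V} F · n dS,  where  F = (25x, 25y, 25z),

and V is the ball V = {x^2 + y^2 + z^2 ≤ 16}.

By the divergence theorem,

    ∯_{∂V} F · n dS = ∭_V (∇ · F) dV.

Compute the divergence:
    ∇ · F = ∂F_x/∂x + ∂F_y/∂y + ∂F_z/∂z = 25 + 25 + 25 = 75.

In spherical coordinates, x = ρ sin(φ) cos(θ), y = ρ sin(φ) sin(θ), z = ρ cos(φ), dV = ρ^2 sin(φ) dρ dφ dθ, with 0 ≤ ρ ≤ 4, 0 ≤ φ ≤ π, 0 ≤ θ ≤ 2π.

The integrand, after substitution and multiplying by the volume element, becomes (75) · ρ^2 sin(φ), so

    ∭_V (∇·F) dV = ∫_0^{2π} ∫_0^{π} ∫_0^{4} (75) · ρ^2 sin(φ) dρ dφ dθ.

Inner (ρ from 0 to 4): 1600sin(φ).
Middle (φ from 0 to π): 3200.
Outer (θ from 0 to 2π): 6400π.

Therefore ∯_{∂V} F · n dS = 6400π.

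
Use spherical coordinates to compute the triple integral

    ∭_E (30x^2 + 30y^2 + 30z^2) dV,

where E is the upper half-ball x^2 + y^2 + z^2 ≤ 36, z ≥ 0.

In spherical coordinates, x = ρ sin(φ) cos(θ), y = ρ sin(φ) sin(θ), z = ρ cos(φ), and dV = ρ^2 sin(φ) dρ dφ dθ.

The integrand becomes 30ρ^2, so

    ∭_E (30x^2 + 30y^2 + 30z^2) dV = ∫_{0}^{2π} ∫_{0}^{π/2} ∫_{0}^{6} (30ρ^2) · ρ^2 sin(φ) dρ dφ dθ.

Inner (ρ): 46656sin(φ).
Middle (φ): 46656.
Outer (θ): 93312π.

Therefore the triple integral equals 93312π.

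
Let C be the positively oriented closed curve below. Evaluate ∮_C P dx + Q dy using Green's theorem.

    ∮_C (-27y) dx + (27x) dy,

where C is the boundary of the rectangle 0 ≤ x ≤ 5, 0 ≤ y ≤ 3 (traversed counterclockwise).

Green's theorem converts the closed line integral into a double integral over the enclosed region D:

    ∮_C P dx + Q dy = ∬_D (∂Q/∂x - ∂P/∂y) dA.

Here P = -27y, Q = 27x, so

    ∂Q/∂x = 27,    ∂P/∂y = -27,
    ∂Q/∂x - ∂P/∂y = 54.

D is the region 0 ≤ x ≤ 5, 0 ≤ y ≤ 3. Evaluating the double integral:

    ∬_D (54) dA = ∫_0^{5} ∫_0^{3} (54) dy dx.

Inner (y from 0 to 3): 162.
Outer (x from 0 to 5): 810.

Therefore ∮_C P dx + Q dy = 810.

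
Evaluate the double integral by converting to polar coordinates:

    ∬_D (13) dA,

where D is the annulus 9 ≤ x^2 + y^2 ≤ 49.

The region D is 3 ≤ r ≤ 7, 0 ≤ θ ≤ 2π in polar coordinates, where x = r cos(θ), y = r sin(θ), and dA = r dr dθ.

Under the substitution, the integrand becomes 13, so

    ∬_D (13) dA = ∫_{0}^{2π} ∫_{3}^{7} (13) · r dr dθ.

Inner integral (in r): ∫_{3}^{7} (13) · r dr = 260.

Outer integral (in θ): ∫_{0}^{2π} (260) dθ = 520π.

Therefore ∬_D (13) dA = 520π.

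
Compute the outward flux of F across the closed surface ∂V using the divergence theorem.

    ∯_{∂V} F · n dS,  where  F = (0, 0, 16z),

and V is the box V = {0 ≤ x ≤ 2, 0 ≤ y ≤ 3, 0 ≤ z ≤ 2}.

By the divergence theorem,

    ∯_{∂V} F · n dS = ∭_V (∇ · F) dV.

Compute the divergence:
    ∇ · F = ∂F_x/∂x + ∂F_y/∂y + ∂F_z/∂z = 0 + 0 + 16 = 16.

V is a rectangular box, so dV = dx dy dz with 0 ≤ x ≤ 2, 0 ≤ y ≤ 3, 0 ≤ z ≤ 2.

Integrate (16) over V as an iterated integral:

    ∭_V (∇·F) dV = ∫_0^{2} ∫_0^{3} ∫_0^{2} (16) dz dy dx.

Inner (z from 0 to 2): 32.
Middle (y from 0 to 3): 96.
Outer (x from 0 to 2): 192.

Therefore ∯_{∂V} F · n dS = 192.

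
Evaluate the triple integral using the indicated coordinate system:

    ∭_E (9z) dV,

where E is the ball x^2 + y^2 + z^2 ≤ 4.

In spherical coordinates, x = ρ sin(φ) cos(θ), y = ρ sin(φ) sin(θ), z = ρ cos(φ), and dV = ρ^2 sin(φ) dρ dφ dθ.

The integrand becomes 9ρ cos(φ), so

    ∭_E (9z) dV = ∫_{0}^{2π} ∫_{0}^{π} ∫_{0}^{2} (9ρ cos(φ)) · ρ^2 sin(φ) dρ dφ dθ.

Inner (ρ): 18sin(2φ).
Middle (φ): 0.
Outer (θ): 0.

Therefore the triple integral equals 0.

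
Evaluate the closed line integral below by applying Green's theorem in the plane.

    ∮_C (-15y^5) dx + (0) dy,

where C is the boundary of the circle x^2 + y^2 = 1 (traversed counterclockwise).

Green's theorem converts the closed line integral into a double integral over the enclosed region D:

    ∮_C P dx + Q dy = ∬_D (∂Q/∂x - ∂P/∂y) dA.

Here P = -15y^5, Q = 0, so

    ∂Q/∂x = 0,    ∂P/∂y = -75y^4,
    ∂Q/∂x - ∂P/∂y = 75y^4.

D is the region x^2 + y^2 ≤ 1. Evaluating the double integral:

In polar coordinates (x = r cos θ, y = r sin θ, dA = r dr dθ) the integrand becomes 75r^4sin(θ)^4, so

    ∬_D (75y^4) dA = ∫_0^{2π} ∫_0^{1} (75r^4sin(θ)^4) · r dr dθ.

Inner (r from 0 to 1): 25sin(θ)^4/2.
Outer (θ from 0 to 2π): 75π/8.

Therefore ∮_C P dx + Q dy = 75π/8.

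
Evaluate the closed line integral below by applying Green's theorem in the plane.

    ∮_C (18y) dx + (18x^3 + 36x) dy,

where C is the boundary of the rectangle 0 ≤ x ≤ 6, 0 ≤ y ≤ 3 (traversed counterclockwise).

Green's theorem converts the closed line integral into a double integral over the enclosed region D:

    ∮_C P dx + Q dy = ∬_D (∂Q/∂x - ∂P/∂y) dA.

Here P = 18y, Q = 18x^3 + 36x, so

    ∂Q/∂x = 54x^2 + 36,    ∂P/∂y = 18,
    ∂Q/∂x - ∂P/∂y = 54x^2 + 18.

D is the region 0 ≤ x ≤ 6, 0 ≤ y ≤ 3. Evaluating the double integral:

    ∬_D (54x^2 + 18) dA = ∫_0^{6} ∫_0^{3} (54x^2 + 18) dy dx.

Inner (y from 0 to 3): 162x^2 + 54.
Outer (x from 0 to 6): 11988.

Therefore ∮_C P dx + Q dy = 11988.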